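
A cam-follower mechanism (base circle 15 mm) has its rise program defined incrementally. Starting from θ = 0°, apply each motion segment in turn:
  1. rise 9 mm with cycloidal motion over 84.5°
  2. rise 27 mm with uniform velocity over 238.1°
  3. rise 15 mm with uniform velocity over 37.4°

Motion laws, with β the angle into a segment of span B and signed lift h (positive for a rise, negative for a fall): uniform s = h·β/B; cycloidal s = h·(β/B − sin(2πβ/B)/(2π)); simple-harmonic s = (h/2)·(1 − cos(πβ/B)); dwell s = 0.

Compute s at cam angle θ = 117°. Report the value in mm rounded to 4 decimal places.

seg 1 [0°–84.5°] cycloidal, h=9: full span → s += 9 → s = 9.0000
seg 2 [84.5°–322.6°] uniform, h=27: θ=117° here. β=32.5, B=238.1. 27·32.5/238.1 = 3.6854 → s = 12.6854

12.6854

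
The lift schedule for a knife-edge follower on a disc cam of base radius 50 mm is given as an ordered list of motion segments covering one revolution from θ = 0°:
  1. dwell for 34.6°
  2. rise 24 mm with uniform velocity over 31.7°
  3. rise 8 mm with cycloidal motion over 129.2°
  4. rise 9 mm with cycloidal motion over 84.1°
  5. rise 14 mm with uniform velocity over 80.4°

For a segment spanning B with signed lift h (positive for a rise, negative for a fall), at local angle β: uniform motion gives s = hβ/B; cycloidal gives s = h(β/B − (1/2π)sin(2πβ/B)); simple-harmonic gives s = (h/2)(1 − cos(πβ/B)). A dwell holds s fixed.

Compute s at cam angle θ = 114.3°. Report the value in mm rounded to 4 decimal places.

seg 1 [0°–34.6°] dwell: s stays 0.0000
seg 2 [34.6°–66.3°] uniform, h=24: full span → s += 24 → s = 24.0000
seg 3 [66.3°–195.5°] cycloidal, h=8: θ=114.3° here. β=48, B=129.2. 8·(0.3715 − sin(2π·0.3715)/(2π)) = 2.0523 → s = 26.0523

26.0523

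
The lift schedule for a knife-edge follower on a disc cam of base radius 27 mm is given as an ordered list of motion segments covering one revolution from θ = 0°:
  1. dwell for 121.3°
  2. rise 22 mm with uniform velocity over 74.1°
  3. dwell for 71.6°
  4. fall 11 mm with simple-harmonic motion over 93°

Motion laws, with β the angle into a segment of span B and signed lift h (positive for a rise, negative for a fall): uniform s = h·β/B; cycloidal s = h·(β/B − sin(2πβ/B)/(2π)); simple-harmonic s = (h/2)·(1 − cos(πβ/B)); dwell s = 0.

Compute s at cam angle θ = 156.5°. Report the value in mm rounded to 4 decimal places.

seg 1 [0°–121.3°] dwell: s stays 0.0000
seg 2 [121.3°–195.4°] uniform, h=22: θ=156.5° here. β=35.2, B=74.1. 22·35.2/74.1 = 10.4507 → s = 10.4507

10.4507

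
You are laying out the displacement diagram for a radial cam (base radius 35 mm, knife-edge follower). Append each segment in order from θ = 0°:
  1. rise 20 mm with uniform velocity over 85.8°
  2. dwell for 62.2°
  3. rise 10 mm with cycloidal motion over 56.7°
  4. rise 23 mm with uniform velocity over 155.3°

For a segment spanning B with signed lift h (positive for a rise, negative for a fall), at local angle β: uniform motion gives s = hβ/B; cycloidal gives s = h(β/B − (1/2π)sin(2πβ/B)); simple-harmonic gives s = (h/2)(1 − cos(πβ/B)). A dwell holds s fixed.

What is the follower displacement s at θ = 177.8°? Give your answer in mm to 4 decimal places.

seg 1 [0°–85.8°] uniform, h=20: full span → s += 20 → s = 20.0000
seg 2 [85.8°–148°] dwell: s stays 20.0000
seg 3 [148°–204.7°] cycloidal, h=10: θ=177.8° here. β=29.8, B=56.7. 10·(0.5256 − sin(2π·0.5256)/(2π)) = 5.5104 → s = 25.5104

25.5104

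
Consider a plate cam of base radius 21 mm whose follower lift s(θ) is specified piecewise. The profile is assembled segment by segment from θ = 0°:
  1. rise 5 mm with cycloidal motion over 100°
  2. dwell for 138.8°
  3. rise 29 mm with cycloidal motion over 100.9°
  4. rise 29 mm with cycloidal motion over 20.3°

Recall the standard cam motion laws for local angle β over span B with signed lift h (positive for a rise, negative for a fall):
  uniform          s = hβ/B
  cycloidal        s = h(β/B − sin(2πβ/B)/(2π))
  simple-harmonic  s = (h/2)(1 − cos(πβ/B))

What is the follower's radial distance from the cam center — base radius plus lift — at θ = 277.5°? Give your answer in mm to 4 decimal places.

seg 1 [0°–100°] cycloidal, h=5: full span → s += 5 → s = 5.0000
seg 2 [100°–238.8°] dwell: s stays 5.0000
seg 3 [238.8°–339.7°] cycloidal, h=29: θ=277.5° here. β=38.7, B=100.9. 29·(0.3835 − sin(2π·0.3835)/(2π)) = 8.0392 → s = 13.0392
radial distance = base radius + s = 21 + 13.0392 = 34.0392

34.0392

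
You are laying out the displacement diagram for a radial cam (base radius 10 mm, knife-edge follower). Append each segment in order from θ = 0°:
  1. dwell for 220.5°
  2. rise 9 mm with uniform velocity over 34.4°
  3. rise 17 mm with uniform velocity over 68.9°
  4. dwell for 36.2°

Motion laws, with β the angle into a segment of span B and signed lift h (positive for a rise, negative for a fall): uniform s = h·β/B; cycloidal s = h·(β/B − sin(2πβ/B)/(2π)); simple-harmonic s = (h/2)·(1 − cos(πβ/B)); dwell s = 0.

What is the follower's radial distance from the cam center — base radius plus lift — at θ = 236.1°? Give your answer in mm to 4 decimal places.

seg 1 [0°–220.5°] dwell: s stays 0.0000
seg 2 [220.5°–254.9°] uniform, h=9: θ=236.1° here. β=15.6, B=34.4. 9·15.6/34.4 = 4.0814 → s = 4.0814
radial distance = base radius + s = 10 + 4.0814 = 14.0814

14.0814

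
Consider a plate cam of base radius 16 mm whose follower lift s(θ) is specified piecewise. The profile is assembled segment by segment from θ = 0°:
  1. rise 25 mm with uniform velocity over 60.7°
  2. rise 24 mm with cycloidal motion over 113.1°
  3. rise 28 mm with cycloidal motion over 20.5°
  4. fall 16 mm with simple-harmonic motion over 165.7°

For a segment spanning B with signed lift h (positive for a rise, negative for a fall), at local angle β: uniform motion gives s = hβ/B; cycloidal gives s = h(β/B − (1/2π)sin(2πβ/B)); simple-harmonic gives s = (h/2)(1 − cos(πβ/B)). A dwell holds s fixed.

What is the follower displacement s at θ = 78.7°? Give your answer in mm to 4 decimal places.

seg 1 [0°–60.7°] uniform, h=25: full span → s += 25 → s = 25.0000
seg 2 [60.7°–173.8°] cycloidal, h=24: θ=78.7° here. β=18, B=113.1. 24·(0.1592 − sin(2π·0.1592)/(2π)) = 0.6055 → s = 25.6055

25.6055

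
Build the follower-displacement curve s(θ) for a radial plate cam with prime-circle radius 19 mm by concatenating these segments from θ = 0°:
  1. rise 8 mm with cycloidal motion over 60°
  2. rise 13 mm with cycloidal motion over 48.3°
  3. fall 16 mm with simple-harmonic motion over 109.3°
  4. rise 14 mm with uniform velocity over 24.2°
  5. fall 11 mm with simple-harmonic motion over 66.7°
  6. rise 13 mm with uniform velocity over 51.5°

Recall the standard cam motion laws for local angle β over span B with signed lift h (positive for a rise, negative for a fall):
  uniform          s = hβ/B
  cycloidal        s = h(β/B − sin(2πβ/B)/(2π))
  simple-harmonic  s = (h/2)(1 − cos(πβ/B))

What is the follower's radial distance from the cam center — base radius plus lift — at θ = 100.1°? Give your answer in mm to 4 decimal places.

seg 1 [0°–60°] cycloidal, h=8: full span → s += 8 → s = 8.0000
seg 2 [60°–108.3°] cycloidal, h=13: θ=100.1° here. β=40.1, B=48.3. 13·(0.8302 − sin(2π·0.8302)/(2π)) = 12.6046 → s = 20.6046
radial distance = base radius + s = 19 + 20.6046 = 39.6046

39.6046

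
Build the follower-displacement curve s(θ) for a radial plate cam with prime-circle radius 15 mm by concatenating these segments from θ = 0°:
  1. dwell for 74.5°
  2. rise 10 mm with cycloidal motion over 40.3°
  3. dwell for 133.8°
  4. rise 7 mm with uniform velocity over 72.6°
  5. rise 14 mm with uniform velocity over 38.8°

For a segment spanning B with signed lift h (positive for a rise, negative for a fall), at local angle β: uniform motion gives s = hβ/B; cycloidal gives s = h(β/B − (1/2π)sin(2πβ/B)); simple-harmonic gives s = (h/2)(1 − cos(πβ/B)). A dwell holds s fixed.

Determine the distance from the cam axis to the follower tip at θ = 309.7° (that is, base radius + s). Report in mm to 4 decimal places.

seg 1 [0°–74.5°] dwell: s stays 0.0000
seg 2 [74.5°–114.8°] cycloidal, h=10: full span → s += 10 → s = 10.0000
seg 3 [114.8°–248.6°] dwell: s stays 10.0000
seg 4 [248.6°–321.2°] uniform, h=7: θ=309.7° here. β=61.1, B=72.6. 7·61.1/72.6 = 5.8912 → s = 15.8912
radial distance = base radius + s = 15 + 15.8912 = 30.8912

30.8912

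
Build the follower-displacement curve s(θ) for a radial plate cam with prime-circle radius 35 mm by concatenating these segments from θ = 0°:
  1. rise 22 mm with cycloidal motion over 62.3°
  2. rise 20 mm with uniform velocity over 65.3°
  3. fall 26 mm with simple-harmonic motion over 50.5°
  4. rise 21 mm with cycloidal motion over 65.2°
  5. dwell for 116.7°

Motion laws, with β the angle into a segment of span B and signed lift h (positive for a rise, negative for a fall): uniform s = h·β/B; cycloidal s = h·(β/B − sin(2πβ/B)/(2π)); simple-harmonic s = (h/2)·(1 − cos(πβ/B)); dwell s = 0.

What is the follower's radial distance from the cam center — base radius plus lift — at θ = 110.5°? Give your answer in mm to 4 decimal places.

seg 1 [0°–62.3°] cycloidal, h=22: full span → s += 22 → s = 22.0000
seg 2 [62.3°–127.6°] uniform, h=20: θ=110.5° here. β=48.2, B=65.3. 20·48.2/65.3 = 14.7626 → s = 36.7626
radial distance = base radius + s = 35 + 36.7626 = 71.7626

71.7626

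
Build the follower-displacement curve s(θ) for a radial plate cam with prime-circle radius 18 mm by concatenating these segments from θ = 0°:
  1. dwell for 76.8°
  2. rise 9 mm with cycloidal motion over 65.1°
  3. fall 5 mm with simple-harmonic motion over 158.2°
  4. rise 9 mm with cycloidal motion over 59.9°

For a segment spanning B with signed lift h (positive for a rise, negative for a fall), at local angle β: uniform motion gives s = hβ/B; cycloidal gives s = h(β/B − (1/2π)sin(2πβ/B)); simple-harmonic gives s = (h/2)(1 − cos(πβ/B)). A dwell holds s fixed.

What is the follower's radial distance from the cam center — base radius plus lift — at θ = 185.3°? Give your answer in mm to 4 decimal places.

seg 1 [0°–76.8°] dwell: s stays 0.0000
seg 2 [76.8°–141.9°] cycloidal, h=9: full span → s += 9 → s = 9.0000
seg 3 [141.9°–300.1°] simple-harmonic, h=-5: θ=185.3° here. β=43.4, B=158.2. -5/2·(1 − cos(π·0.2743)) = -0.8724 → s = 8.1276
radial distance = base radius + s = 18 + 8.1276 = 26.1276

26.1276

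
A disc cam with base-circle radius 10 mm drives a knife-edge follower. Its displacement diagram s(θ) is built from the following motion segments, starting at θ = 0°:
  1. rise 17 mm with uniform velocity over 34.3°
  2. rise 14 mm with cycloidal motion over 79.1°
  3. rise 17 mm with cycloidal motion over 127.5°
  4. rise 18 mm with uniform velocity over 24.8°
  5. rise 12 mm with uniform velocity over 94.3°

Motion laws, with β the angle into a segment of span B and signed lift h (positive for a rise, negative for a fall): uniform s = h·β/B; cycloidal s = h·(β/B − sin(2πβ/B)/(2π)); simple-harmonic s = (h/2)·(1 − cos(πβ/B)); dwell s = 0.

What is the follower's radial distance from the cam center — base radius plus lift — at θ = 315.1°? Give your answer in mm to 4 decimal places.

seg 1 [0°–34.3°] uniform, h=17: full span → s += 17 → s = 17.0000
seg 2 [34.3°–113.4°] cycloidal, h=14: full span → s += 14 → s = 31.0000
seg 3 [113.4°–240.9°] cycloidal, h=17: full span → s += 17 → s = 48.0000
seg 4 [240.9°–265.7°] uniform, h=18: full span → s += 18 → s = 66.0000
seg 5 [265.7°–360°] uniform, h=12: θ=315.1° here. β=49.4, B=94.3. 12·49.4/94.3 = 6.2863 → s = 72.2863
radial distance = base radius + s = 10 + 72.2863 = 82.2863

82.2863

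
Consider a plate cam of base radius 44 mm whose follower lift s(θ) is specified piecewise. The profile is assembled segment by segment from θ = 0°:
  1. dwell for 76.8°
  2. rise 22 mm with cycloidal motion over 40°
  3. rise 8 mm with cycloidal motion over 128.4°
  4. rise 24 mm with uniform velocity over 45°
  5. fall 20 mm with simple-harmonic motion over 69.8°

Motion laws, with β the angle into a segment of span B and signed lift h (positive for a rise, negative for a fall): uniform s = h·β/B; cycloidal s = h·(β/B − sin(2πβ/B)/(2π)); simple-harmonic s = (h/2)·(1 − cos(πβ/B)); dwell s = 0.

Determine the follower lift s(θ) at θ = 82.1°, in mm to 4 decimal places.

seg 1 [0°–76.8°] dwell: s stays 0.0000
seg 2 [76.8°–116.8°] cycloidal, h=22: θ=82.1° here. β=5.3, B=40. 22·(0.1325 − sin(2π·0.1325)/(2π)) = 0.3252 → s = 0.3252

0.3252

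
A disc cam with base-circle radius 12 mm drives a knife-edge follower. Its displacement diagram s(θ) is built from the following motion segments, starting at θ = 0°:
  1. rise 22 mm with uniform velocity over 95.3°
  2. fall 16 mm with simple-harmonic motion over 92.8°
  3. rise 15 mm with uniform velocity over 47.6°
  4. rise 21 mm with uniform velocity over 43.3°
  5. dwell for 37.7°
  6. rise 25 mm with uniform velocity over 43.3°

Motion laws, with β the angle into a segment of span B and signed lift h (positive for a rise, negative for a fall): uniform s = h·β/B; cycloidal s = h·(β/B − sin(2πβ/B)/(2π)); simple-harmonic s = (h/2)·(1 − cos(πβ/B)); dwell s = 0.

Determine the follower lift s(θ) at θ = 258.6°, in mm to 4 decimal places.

seg 1 [0°–95.3°] uniform, h=22: full span → s += 22 → s = 22.0000
seg 2 [95.3°–188.1°] simple-harmonic, h=-16: full span → s += -16 → s = 6.0000
seg 3 [188.1°–235.7°] uniform, h=15: full span → s += 15 → s = 21.0000
seg 4 [235.7°–279°] uniform, h=21: θ=258.6° here. β=22.9, B=43.3. 21·22.9/43.3 = 11.1062 → s = 32.1062

32.1062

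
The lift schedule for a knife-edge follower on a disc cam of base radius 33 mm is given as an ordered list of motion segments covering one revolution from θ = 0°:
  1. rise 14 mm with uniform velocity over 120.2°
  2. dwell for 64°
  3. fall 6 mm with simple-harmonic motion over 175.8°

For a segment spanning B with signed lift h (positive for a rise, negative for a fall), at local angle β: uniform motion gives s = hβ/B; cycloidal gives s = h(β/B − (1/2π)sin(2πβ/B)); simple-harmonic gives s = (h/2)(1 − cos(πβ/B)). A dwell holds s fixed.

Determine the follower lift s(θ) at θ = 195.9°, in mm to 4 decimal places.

seg 1 [0°–120.2°] uniform, h=14: full span → s += 14 → s = 14.0000
seg 2 [120.2°–184.2°] dwell: s stays 14.0000
seg 3 [184.2°–360°] simple-harmonic, h=-6: θ=195.9° here. β=11.7, B=175.8. -6/2·(1 − cos(π·0.0666)) = -0.0653 → s = 13.9347

13.9347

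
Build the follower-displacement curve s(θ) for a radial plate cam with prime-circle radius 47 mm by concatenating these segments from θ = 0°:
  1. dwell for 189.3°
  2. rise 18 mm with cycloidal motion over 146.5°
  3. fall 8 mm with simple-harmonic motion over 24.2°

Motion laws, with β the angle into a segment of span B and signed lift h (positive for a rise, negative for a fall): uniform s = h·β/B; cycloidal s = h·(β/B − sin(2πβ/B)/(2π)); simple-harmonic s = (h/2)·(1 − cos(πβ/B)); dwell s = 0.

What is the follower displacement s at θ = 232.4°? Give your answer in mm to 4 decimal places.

seg 1 [0°–189.3°] dwell: s stays 0.0000
seg 2 [189.3°–335.8°] cycloidal, h=18: θ=232.4° here. β=43.1, B=146.5. 18·(0.2942 − sin(2π·0.2942)/(2π)) = 2.5405 → s = 2.5405

2.5405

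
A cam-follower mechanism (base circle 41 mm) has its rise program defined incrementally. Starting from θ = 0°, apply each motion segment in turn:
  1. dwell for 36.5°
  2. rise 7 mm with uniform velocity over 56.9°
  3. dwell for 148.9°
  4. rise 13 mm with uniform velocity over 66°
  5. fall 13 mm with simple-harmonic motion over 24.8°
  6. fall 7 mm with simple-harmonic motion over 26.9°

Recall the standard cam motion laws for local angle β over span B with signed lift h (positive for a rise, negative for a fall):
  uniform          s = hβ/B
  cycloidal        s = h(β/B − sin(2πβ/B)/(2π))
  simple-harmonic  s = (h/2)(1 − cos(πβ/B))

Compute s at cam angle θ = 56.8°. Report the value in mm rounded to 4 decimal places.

seg 1 [0°–36.5°] dwell: s stays 0.0000
seg 2 [36.5°–93.4°] uniform, h=7: θ=56.8° here. β=20.3, B=56.9. 7·20.3/56.9 = 2.4974 → s = 2.4974

2.4974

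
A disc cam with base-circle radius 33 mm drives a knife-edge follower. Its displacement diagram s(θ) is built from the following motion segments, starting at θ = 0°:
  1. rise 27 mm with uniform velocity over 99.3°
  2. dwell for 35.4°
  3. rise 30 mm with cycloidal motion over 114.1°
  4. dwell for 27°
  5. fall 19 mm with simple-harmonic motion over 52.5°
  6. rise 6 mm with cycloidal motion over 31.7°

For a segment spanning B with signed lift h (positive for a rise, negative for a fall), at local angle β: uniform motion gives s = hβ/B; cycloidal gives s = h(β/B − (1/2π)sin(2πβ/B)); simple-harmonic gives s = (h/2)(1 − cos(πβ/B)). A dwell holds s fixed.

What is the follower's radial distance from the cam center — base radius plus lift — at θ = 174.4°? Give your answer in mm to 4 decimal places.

seg 1 [0°–99.3°] uniform, h=27: full span → s += 27 → s = 27.0000
seg 2 [99.3°–134.7°] dwell: s stays 27.0000
seg 3 [134.7°–248.8°] cycloidal, h=30: θ=174.4° here. β=39.7, B=114.1. 30·(0.3479 − sin(2π·0.3479)/(2π)) = 6.5394 → s = 33.5394
radial distance = base radius + s = 33 + 33.5394 = 66.5394

66.5394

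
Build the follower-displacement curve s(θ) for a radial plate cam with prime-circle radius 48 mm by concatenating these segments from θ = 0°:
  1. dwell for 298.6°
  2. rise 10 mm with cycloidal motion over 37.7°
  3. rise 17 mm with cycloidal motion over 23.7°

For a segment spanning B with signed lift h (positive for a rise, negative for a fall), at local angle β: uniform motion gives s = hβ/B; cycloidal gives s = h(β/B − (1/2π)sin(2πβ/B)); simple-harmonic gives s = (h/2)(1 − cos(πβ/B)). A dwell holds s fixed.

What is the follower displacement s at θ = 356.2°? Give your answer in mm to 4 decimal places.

seg 1 [0°–298.6°] dwell: s stays 0.0000
seg 2 [298.6°–336.3°] cycloidal, h=10: full span → s += 10 → s = 10.0000
seg 3 [336.3°–360°] cycloidal, h=17: θ=356.2° here. β=19.9, B=23.7. 17·(0.8397 − sin(2π·0.8397)/(2π)) = 16.5618 → s = 26.5618

26.5618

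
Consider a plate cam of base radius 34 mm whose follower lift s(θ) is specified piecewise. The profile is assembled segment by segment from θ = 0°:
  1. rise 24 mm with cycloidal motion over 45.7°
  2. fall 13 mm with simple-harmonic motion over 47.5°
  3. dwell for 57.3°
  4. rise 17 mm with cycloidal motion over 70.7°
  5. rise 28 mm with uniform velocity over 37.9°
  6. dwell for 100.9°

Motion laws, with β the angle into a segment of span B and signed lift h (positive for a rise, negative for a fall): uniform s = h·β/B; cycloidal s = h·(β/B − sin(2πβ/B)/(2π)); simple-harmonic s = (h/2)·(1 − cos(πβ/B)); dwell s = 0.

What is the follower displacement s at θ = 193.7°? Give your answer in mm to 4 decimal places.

seg 1 [0°–45.7°] cycloidal, h=24: full span → s += 24 → s = 24.0000
seg 2 [45.7°–93.2°] simple-harmonic, h=-13: full span → s += -13 → s = 11.0000
seg 3 [93.2°–150.5°] dwell: s stays 11.0000
seg 4 [150.5°–221.2°] cycloidal, h=17: θ=193.7° here. β=43.2, B=70.7. 17·(0.6110 − sin(2π·0.6110)/(2π)) = 12.1257 → s = 23.1257

23.1257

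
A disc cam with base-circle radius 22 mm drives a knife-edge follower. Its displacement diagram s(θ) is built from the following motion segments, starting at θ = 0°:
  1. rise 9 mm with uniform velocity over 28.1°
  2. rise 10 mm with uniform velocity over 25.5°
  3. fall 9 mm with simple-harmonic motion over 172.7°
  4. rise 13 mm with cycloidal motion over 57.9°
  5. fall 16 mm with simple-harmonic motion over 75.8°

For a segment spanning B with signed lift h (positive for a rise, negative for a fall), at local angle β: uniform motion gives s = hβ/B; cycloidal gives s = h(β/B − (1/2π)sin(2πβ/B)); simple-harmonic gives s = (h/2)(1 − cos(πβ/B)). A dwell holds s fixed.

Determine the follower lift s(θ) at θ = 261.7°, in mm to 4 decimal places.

seg 1 [0°–28.1°] uniform, h=9: full span → s += 9 → s = 9.0000
seg 2 [28.1°–53.6°] uniform, h=10: full span → s += 10 → s = 19.0000
seg 3 [53.6°–226.3°] simple-harmonic, h=-9: full span → s += -9 → s = 10.0000
seg 4 [226.3°–284.2°] cycloidal, h=13: θ=261.7° here. β=35.4, B=57.9. 13·(0.6114 − sin(2π·0.6114)/(2π)) = 9.2810 → s = 19.2810

19.2810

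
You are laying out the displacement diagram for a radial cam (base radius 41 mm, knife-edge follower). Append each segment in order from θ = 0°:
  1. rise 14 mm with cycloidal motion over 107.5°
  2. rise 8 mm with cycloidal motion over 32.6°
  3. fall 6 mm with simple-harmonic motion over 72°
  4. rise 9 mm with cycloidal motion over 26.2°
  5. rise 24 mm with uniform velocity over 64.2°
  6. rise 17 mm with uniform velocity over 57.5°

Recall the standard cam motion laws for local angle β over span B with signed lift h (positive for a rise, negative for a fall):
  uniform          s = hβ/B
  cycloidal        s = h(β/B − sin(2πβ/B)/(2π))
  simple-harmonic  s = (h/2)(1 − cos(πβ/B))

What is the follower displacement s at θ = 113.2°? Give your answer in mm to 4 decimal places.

seg 1 [0°–107.5°] cycloidal, h=14: full span → s += 14 → s = 14.0000
seg 2 [107.5°–140.1°] cycloidal, h=8: θ=113.2° here. β=5.7, B=32.6. 8·(0.1748 − sin(2π·0.1748)/(2π)) = 0.2649 → s = 14.2649

14.2649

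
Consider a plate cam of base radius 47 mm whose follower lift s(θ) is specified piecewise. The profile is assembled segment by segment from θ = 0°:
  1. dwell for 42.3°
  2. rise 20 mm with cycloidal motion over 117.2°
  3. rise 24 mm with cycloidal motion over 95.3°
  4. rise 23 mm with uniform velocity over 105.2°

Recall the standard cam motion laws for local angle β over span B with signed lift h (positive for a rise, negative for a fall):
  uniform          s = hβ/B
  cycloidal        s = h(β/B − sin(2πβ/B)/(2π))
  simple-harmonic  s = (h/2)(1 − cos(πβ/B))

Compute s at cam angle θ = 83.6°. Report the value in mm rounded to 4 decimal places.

seg 1 [0°–42.3°] dwell: s stays 0.0000
seg 2 [42.3°–159.5°] cycloidal, h=20: θ=83.6° here. β=41.3, B=117.2. 20·(0.3524 − sin(2π·0.3524)/(2π)) = 4.5010 → s = 4.5010

4.5010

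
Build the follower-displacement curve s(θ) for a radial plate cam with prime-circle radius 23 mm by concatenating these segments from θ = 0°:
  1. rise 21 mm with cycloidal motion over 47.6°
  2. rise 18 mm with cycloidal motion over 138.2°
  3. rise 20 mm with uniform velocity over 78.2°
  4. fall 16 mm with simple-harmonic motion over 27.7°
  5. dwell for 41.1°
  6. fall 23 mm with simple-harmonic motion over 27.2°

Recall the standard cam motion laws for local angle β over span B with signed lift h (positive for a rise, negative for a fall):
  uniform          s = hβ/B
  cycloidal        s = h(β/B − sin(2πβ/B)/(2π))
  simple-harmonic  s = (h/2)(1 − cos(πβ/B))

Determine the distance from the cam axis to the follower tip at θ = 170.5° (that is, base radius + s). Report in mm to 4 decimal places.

seg 1 [0°–47.6°] cycloidal, h=21: full span → s += 21 → s = 21.0000
seg 2 [47.6°–185.8°] cycloidal, h=18: θ=170.5° here. β=122.9, B=138.2. 18·(0.8893 − sin(2π·0.8893)/(2π)) = 17.8431 → s = 38.8431
radial distance = base radius + s = 23 + 38.8431 = 61.8431

61.8431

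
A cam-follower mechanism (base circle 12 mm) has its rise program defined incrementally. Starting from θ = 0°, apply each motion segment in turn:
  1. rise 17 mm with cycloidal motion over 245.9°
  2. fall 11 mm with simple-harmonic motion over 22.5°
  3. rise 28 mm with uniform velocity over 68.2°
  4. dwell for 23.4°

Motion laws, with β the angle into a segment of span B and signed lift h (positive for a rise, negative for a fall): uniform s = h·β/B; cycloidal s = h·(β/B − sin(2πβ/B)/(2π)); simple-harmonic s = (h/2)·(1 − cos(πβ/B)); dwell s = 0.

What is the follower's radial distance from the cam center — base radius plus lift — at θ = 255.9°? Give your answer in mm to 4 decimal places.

seg 1 [0°–245.9°] cycloidal, h=17: full span → s += 17 → s = 17.0000
seg 2 [245.9°–268.4°] simple-harmonic, h=-11: θ=255.9° here. β=10, B=22.5. -11/2·(1 − cos(π·0.4444)) = -4.5449 → s = 12.4551
radial distance = base radius + s = 12 + 12.4551 = 24.4551

24.4551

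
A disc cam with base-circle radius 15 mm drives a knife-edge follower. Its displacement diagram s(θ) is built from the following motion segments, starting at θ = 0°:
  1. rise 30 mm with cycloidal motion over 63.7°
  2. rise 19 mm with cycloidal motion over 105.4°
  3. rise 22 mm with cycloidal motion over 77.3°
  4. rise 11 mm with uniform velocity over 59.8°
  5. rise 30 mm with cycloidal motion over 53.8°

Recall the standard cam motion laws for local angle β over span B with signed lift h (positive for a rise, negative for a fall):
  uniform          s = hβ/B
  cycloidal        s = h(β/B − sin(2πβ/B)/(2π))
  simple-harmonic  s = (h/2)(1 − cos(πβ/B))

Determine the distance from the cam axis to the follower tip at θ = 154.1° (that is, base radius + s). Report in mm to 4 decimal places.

seg 1 [0°–63.7°] cycloidal, h=30: full span → s += 30 → s = 30.0000
seg 2 [63.7°–169.1°] cycloidal, h=19: θ=154.1° here. β=90.4, B=105.4. 19·(0.8577 − sin(2π·0.8577)/(2π)) = 18.6538 → s = 48.6538
radial distance = base radius + s = 15 + 48.6538 = 63.6538

63.6538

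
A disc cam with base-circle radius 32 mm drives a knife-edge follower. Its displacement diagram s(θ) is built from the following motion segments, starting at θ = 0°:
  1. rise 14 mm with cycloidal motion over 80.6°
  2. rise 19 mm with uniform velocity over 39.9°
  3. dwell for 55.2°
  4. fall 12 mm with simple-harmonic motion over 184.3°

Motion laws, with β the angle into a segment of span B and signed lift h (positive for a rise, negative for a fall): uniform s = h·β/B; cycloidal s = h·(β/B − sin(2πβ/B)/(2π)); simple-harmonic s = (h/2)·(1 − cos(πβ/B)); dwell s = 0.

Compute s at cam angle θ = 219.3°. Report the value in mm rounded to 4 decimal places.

seg 1 [0°–80.6°] cycloidal, h=14: full span → s += 14 → s = 14.0000
seg 2 [80.6°–120.5°] uniform, h=19: full span → s += 19 → s = 33.0000
seg 3 [120.5°–175.7°] dwell: s stays 33.0000
seg 4 [175.7°–360°] simple-harmonic, h=-12: θ=219.3° here. β=43.6, B=184.3. -12/2·(1 − cos(π·0.2366)) = -1.5822 → s = 31.4178

31.4178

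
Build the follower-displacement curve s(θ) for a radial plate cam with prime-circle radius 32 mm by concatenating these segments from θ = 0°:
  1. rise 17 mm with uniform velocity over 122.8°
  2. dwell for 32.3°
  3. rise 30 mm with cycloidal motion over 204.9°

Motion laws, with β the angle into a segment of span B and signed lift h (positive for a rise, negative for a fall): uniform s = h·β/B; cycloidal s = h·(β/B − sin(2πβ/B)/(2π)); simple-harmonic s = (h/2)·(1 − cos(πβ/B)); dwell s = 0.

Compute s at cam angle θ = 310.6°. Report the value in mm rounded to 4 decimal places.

seg 1 [0°–122.8°] uniform, h=17: full span → s += 17 → s = 17.0000
seg 2 [122.8°–155.1°] dwell: s stays 17.0000
seg 3 [155.1°–360°] cycloidal, h=30: θ=310.6° here. β=155.5, B=204.9. 30·(0.7589 − sin(2π·0.7589)/(2π)) = 27.5344 → s = 44.5344

44.5344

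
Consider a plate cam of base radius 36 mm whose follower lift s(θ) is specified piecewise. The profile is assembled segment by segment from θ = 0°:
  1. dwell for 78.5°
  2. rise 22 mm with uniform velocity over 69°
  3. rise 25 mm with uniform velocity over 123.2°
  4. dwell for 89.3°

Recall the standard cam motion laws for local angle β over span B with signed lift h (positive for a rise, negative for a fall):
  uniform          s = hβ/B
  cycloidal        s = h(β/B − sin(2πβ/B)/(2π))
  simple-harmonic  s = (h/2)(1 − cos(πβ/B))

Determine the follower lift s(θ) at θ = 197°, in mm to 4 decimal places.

seg 1 [0°–78.5°] dwell: s stays 0.0000
seg 2 [78.5°–147.5°] uniform, h=22: full span → s += 22 → s = 22.0000
seg 3 [147.5°–270.7°] uniform, h=25: θ=197° here. β=49.5, B=123.2. 25·49.5/123.2 = 10.0446 → s = 32.0446

32.0446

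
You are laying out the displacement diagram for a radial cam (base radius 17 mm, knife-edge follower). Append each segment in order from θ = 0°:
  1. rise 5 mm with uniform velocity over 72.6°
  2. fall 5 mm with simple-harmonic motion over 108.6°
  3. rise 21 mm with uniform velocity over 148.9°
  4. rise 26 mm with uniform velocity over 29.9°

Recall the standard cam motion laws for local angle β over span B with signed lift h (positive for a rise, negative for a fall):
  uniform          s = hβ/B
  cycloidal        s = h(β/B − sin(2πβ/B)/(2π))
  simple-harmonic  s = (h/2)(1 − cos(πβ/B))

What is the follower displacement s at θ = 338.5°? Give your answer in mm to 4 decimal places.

seg 1 [0°–72.6°] uniform, h=5: full span → s += 5 → s = 5.0000
seg 2 [72.6°–181.2°] simple-harmonic, h=-5: full span → s += -5 → s = 0.0000
seg 3 [181.2°–330.1°] uniform, h=21: full span → s += 21 → s = 21.0000
seg 4 [330.1°–360°] uniform, h=26: θ=338.5° here. β=8.4, B=29.9. 26·8.4/29.9 = 7.3043 → s = 28.3043

28.3043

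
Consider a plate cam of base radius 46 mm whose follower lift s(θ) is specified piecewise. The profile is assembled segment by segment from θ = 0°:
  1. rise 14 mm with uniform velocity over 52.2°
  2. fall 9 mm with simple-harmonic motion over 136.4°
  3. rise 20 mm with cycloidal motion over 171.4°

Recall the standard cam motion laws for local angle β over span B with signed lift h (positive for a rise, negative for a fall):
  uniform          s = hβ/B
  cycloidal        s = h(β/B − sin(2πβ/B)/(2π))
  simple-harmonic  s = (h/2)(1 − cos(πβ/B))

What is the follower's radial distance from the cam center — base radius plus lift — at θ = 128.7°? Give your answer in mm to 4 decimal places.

seg 1 [0°–52.2°] uniform, h=14: full span → s += 14 → s = 14.0000
seg 2 [52.2°–188.6°] simple-harmonic, h=-9: θ=128.7° here. β=76.5, B=136.4. -9/2·(1 − cos(π·0.5609)) = -5.3550 → s = 8.6450
radial distance = base radius + s = 46 + 8.6450 = 54.6450

54.6450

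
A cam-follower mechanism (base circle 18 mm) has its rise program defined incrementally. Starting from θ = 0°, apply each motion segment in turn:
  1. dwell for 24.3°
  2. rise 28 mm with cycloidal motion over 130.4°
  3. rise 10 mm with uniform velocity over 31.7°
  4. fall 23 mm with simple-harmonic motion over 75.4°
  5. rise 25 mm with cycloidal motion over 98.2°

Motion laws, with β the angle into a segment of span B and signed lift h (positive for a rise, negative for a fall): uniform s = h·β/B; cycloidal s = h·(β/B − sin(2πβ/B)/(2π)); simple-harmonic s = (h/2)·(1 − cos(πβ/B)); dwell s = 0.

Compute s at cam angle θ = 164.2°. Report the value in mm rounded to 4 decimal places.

seg 1 [0°–24.3°] dwell: s stays 0.0000
seg 2 [24.3°–154.7°] cycloidal, h=28: full span → s += 28 → s = 28.0000
seg 3 [154.7°–186.4°] uniform, h=10: θ=164.2° here. β=9.5, B=31.7. 10·9.5/31.7 = 2.9968 → s = 30.9968

30.9968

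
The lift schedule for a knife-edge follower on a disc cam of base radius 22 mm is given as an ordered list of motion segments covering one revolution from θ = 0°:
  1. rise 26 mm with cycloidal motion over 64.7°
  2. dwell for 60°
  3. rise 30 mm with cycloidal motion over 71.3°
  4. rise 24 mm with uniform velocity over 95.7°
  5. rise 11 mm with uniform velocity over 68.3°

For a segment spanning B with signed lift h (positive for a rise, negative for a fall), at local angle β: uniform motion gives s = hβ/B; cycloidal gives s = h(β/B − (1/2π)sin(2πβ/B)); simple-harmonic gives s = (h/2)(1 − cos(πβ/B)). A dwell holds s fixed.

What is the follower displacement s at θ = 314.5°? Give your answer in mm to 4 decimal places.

seg 1 [0°–64.7°] cycloidal, h=26: full span → s += 26 → s = 26.0000
seg 2 [64.7°–124.7°] dwell: s stays 26.0000
seg 3 [124.7°–196°] cycloidal, h=30: full span → s += 30 → s = 56.0000
seg 4 [196°–291.7°] uniform, h=24: full span → s += 24 → s = 80.0000
seg 5 [291.7°–360°] uniform, h=11: θ=314.5° here. β=22.8, B=68.3. 11·22.8/68.3 = 3.6720 → s = 83.6720

83.6720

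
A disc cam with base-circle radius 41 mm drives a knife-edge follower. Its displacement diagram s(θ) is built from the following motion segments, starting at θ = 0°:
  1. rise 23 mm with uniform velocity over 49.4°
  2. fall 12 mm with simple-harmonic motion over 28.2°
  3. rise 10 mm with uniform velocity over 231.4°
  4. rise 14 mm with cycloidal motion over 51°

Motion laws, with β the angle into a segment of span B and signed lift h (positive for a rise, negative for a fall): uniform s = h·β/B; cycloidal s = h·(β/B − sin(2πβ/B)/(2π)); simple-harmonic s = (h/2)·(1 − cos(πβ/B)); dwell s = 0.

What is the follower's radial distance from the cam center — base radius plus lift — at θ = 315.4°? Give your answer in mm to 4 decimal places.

seg 1 [0°–49.4°] uniform, h=23: full span → s += 23 → s = 23.0000
seg 2 [49.4°–77.6°] simple-harmonic, h=-12: full span → s += -12 → s = 11.0000
seg 3 [77.6°–309°] uniform, h=10: full span → s += 10 → s = 21.0000
seg 4 [309°–360°] cycloidal, h=14: θ=315.4° here. β=6.4, B=51. 14·(0.1255 − sin(2π·0.1255)/(2π)) = 0.1765 → s = 21.1765
radial distance = base radius + s = 41 + 21.1765 = 62.1765

62.1765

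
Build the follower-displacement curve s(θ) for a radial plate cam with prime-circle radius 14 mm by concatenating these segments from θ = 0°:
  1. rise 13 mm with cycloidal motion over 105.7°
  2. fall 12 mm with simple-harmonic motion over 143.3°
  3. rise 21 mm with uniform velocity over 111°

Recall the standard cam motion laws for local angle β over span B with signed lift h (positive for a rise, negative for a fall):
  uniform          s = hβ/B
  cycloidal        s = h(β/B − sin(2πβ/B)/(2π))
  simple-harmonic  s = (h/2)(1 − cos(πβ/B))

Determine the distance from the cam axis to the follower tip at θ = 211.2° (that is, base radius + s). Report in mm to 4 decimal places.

seg 1 [0°–105.7°] cycloidal, h=13: full span → s += 13 → s = 13.0000
seg 2 [105.7°–249°] simple-harmonic, h=-12: θ=211.2° here. β=105.5, B=143.3. -12/2·(1 − cos(π·0.7362)) = -10.0550 → s = 2.9450
radial distance = base radius + s = 14 + 2.9450 = 16.9450

16.9450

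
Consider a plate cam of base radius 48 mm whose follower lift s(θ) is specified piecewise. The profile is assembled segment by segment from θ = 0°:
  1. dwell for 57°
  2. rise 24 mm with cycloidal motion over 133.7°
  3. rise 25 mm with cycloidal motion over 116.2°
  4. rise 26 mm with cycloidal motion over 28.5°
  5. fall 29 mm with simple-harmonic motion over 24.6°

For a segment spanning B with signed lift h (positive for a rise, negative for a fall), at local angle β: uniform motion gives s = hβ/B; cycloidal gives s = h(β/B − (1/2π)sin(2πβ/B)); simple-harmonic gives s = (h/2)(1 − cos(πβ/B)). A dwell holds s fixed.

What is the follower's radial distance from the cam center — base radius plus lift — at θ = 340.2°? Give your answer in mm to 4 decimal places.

seg 1 [0°–57°] dwell: s stays 0.0000
seg 2 [57°–190.7°] cycloidal, h=24: full span → s += 24 → s = 24.0000
seg 3 [190.7°–306.9°] cycloidal, h=25: full span → s += 25 → s = 49.0000
seg 4 [306.9°–335.4°] cycloidal, h=26: full span → s += 26 → s = 75.0000
seg 5 [335.4°–360°] simple-harmonic, h=-29: θ=340.2° here. β=4.8, B=24.6. -29/2·(1 − cos(π·0.1951)) = -2.6400 → s = 72.3600
radial distance = base radius + s = 48 + 72.3600 = 120.3600

120.3600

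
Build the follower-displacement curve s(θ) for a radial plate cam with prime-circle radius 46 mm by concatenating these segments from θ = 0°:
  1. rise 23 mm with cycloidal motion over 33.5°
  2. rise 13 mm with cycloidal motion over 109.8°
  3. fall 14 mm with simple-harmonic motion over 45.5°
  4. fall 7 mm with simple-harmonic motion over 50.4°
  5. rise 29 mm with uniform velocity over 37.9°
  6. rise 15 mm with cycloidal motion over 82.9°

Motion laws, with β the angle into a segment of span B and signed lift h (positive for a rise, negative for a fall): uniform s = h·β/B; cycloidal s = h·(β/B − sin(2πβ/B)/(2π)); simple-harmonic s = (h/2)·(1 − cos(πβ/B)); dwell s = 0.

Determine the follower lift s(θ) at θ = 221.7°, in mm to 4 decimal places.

seg 1 [0°–33.5°] cycloidal, h=23: full span → s += 23 → s = 23.0000
seg 2 [33.5°–143.3°] cycloidal, h=13: full span → s += 13 → s = 36.0000
seg 3 [143.3°–188.8°] simple-harmonic, h=-14: full span → s += -14 → s = 22.0000
seg 4 [188.8°–239.2°] simple-harmonic, h=-7: θ=221.7° here. β=32.9, B=50.4. -7/2·(1 − cos(π·0.6528)) = -5.1161 → s = 16.8839

16.8839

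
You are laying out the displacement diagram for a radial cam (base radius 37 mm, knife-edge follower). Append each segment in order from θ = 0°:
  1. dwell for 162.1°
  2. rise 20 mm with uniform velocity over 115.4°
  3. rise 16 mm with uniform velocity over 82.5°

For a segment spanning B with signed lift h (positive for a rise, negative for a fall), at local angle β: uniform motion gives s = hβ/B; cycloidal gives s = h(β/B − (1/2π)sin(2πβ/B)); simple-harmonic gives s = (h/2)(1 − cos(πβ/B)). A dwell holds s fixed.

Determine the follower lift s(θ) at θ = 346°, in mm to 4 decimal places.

seg 1 [0°–162.1°] dwell: s stays 0.0000
seg 2 [162.1°–277.5°] uniform, h=20: full span → s += 20 → s = 20.0000
seg 3 [277.5°–360°] uniform, h=16: θ=346° here. β=68.5, B=82.5. 16·68.5/82.5 = 13.2848 → s = 33.2848

33.2848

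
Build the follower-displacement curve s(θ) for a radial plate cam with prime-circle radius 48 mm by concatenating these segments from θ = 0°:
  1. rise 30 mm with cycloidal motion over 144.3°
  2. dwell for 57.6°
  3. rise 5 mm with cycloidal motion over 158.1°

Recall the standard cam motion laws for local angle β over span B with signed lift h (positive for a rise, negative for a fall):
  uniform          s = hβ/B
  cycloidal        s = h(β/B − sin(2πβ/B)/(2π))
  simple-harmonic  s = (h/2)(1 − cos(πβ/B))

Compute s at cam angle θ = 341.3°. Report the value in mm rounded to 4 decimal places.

seg 1 [0°–144.3°] cycloidal, h=30: full span → s += 30 → s = 30.0000
seg 2 [144.3°–201.9°] dwell: s stays 30.0000
seg 3 [201.9°–360°] cycloidal, h=5: θ=341.3° here. β=139.4, B=158.1. 5·(0.8817 − sin(2π·0.8817)/(2π)) = 4.9470 → s = 34.9470

34.9470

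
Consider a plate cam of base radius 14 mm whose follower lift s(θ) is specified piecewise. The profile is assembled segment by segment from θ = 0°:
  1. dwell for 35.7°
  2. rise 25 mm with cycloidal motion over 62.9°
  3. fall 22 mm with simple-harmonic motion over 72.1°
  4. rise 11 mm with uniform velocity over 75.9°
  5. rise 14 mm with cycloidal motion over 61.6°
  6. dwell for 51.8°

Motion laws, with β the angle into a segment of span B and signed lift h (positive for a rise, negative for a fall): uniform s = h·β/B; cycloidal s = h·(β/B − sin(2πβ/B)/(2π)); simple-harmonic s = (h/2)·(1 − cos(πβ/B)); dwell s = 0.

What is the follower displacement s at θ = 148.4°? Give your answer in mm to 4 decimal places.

seg 1 [0°–35.7°] dwell: s stays 0.0000
seg 2 [35.7°–98.6°] cycloidal, h=25: full span → s += 25 → s = 25.0000
seg 3 [98.6°–170.7°] simple-harmonic, h=-22: θ=148.4° here. β=49.8, B=72.1. -22/2·(1 − cos(π·0.6907)) = -17.2031 → s = 7.7969

7.7969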